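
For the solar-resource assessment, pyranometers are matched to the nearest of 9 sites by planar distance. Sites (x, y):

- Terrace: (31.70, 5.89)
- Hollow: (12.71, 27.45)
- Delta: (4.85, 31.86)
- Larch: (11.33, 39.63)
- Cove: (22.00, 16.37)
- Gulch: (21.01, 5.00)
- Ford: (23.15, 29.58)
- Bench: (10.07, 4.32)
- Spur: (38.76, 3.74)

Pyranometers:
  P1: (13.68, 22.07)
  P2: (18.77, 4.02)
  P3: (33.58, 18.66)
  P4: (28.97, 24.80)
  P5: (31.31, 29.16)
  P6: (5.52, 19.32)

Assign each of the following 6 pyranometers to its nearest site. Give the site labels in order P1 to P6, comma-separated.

Hollow, Gulch, Cove, Ford, Ford, Hollow

P1 → Hollow (d²=29.89)
P2 → Gulch (d²=5.98)
P3 → Cove (d²=139.34)
P4 → Ford (d²=56.72)
P5 → Ford (d²=66.76)
P6 → Hollow (d²=117.79)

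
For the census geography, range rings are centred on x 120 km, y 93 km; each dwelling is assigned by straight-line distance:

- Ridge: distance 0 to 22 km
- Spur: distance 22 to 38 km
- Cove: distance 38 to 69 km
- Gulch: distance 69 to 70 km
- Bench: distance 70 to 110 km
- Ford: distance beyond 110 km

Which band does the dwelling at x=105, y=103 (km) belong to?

Ridge

Distance = √((105−120)² + (103−93)²) = √(225.000 + 100.000) = 18.028 km.
0 ≤ 18.028 < 22 → Ridge.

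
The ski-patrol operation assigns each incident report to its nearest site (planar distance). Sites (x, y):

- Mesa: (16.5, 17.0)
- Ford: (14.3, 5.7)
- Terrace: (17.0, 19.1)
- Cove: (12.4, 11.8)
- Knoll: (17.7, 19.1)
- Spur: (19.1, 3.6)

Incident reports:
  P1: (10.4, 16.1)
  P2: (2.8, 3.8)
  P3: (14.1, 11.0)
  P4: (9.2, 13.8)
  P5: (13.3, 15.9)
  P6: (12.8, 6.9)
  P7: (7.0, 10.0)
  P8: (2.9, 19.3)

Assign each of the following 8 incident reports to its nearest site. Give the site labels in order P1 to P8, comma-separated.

P1 → Cove (d²=22.49)
P2 → Ford (d²=135.86)
P3 → Cove (d²=3.53)
P4 → Cove (d²=14.24)
P5 → Mesa (d²=11.45)
P6 → Ford (d²=3.69)
P7 → Cove (d²=32.40)
P8 → Cove (d²=146.50)

Cove, Ford, Cove, Cove, Mesa, Ford, Cove, Cove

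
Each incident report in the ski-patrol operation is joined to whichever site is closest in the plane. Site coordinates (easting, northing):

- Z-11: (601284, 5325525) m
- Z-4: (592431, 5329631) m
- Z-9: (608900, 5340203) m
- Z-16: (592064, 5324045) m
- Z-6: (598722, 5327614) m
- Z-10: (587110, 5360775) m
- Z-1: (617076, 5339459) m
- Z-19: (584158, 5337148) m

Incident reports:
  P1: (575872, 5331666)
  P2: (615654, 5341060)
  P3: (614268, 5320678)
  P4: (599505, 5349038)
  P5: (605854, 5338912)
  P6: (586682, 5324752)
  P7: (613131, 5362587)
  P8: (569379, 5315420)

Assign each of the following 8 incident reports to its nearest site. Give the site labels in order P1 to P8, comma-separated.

Z-19, Z-1, Z-11, Z-9, Z-9, Z-16, Z-9, Z-16

P1 → Z-19 (d²=98710120.00)
P2 → Z-1 (d²=4585285.00)
P3 → Z-11 (d²=192077665.00)
P4 → Z-9 (d²=166323250.00)
P5 → Z-9 (d²=10944797.00)
P6 → Z-16 (d²=29465773.00)
P7 → Z-9 (d²=518944817.00)
P8 → Z-16 (d²=588999850.00)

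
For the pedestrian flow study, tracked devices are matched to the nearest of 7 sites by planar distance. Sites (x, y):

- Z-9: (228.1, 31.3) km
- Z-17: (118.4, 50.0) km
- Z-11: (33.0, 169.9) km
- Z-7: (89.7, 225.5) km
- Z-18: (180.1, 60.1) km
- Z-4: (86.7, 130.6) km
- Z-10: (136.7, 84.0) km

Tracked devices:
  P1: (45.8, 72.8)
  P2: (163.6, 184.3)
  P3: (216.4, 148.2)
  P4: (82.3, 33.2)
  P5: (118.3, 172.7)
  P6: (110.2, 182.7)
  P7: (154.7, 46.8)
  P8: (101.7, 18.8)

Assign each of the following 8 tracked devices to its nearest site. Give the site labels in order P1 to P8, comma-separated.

P1 → Z-4 (d²=5013.65)
P2 → Z-7 (d²=7158.65)
P3 → Z-18 (d²=9079.30)
P4 → Z-17 (d²=1585.45)
P5 → Z-4 (d²=2770.97)
P6 → Z-7 (d²=2252.09)
P7 → Z-18 (d²=822.05)
P8 → Z-17 (d²=1252.33)

Z-4, Z-7, Z-18, Z-17, Z-4, Z-7, Z-18, Z-17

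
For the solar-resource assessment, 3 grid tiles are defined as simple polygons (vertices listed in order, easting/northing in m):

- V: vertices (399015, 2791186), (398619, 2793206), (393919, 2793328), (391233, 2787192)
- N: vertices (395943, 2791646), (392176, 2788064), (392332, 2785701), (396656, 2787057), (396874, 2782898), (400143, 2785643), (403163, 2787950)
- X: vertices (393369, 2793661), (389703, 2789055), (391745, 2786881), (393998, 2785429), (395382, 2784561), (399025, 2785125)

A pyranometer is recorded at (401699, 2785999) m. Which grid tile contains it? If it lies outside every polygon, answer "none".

none

Cast a ray rightward from (401699, 2785999). For each polygon, the edges (by vertex number in listed order) whose endpoints lie on opposite sides of northing = 2785999, where each meets that height, and whether that is right or left of the point:
V: no edge straddles that height → 0 crossings.
N: 2–3 at easting≈392312.3 (left), 3–4 at easting≈393282.3 (left), 4–5 at easting≈396711.5 (left), 6–7 at easting≈400609.0 (left) → 0 crossings.
X: 3–4 at easting≈393113.6 (left), 6–1 at easting≈398445.9 (left) → 0 crossings.
All counts are even, so the point lies outside every listed polygon.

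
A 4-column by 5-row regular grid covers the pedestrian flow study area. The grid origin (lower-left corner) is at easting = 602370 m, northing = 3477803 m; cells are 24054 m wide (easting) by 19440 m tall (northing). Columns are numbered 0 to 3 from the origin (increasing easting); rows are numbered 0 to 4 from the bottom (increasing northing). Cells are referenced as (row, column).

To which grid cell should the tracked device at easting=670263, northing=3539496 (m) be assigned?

(3, 2)

Column index: ⌊(670263 − 602370) / 24054⌋ = ⌊2.823⌋ = 2
Row offset from origin: ⌊(3539496 − 3477803) / 19440⌋ = ⌊3.174⌋ = 3 → row 3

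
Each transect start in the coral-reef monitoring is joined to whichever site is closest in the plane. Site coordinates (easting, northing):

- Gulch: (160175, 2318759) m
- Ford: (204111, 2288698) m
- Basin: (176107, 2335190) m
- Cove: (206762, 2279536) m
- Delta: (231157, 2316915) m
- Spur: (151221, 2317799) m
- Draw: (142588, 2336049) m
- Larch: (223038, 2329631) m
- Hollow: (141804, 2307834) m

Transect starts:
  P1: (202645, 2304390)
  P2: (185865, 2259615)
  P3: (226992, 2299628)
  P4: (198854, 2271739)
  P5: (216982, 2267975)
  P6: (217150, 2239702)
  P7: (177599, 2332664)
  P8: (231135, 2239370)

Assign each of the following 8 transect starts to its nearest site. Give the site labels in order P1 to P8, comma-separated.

Ford, Cove, Delta, Cove, Cove, Cove, Basin, Cove

P1 → Ford (d²=248388020.00)
P2 → Cove (d²=833530850.00)
P3 → Delta (d²=316187594.00)
P4 → Cove (d²=123329673.00)
P5 → Cove (d²=238105121.00)
P6 → Cove (d²=1694658100.00)
P7 → Basin (d²=8606740.00)
P8 → Cove (d²=2207350685.00)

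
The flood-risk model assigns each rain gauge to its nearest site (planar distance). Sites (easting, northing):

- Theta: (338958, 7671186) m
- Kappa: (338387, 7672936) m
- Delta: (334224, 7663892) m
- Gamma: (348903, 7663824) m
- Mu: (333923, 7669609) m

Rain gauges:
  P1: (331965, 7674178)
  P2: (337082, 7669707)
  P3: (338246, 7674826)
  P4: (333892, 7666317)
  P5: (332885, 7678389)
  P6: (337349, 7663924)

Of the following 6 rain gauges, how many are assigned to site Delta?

P1 → Mu
P2 → Theta
P3 → Kappa
P4 → Delta
P5 → Kappa
P6 → Delta
2 of the 6 go to Delta.

2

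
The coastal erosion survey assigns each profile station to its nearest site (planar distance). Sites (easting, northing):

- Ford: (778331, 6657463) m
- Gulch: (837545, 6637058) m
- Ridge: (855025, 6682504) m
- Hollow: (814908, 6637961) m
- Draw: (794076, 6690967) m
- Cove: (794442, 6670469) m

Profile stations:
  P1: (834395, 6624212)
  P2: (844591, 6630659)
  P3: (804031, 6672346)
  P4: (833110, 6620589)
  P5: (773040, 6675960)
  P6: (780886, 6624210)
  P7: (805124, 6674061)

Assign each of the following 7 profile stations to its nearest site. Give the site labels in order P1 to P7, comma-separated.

Gulch, Gulch, Cove, Gulch, Ford, Ford, Cove

P1 → Gulch (d²=174942216.00)
P2 → Gulch (d²=90593317.00)
P3 → Cove (d²=95472050.00)
P4 → Gulch (d²=290897186.00)
P5 → Ford (d²=370133690.00)
P6 → Ford (d²=1112290034.00)
P7 → Cove (d²=127007588.00)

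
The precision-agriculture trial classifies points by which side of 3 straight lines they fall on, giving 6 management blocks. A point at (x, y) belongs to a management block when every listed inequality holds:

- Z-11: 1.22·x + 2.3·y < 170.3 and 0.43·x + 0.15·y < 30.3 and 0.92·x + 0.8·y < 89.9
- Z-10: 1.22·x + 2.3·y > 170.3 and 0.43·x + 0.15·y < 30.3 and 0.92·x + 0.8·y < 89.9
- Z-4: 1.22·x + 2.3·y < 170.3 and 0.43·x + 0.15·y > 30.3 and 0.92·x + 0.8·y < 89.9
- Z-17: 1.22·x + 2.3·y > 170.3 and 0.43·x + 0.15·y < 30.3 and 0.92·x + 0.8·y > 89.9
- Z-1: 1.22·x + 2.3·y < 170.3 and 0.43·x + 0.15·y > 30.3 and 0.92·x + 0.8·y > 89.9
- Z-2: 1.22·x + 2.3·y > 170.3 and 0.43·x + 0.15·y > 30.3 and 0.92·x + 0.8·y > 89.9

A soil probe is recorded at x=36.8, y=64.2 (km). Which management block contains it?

1.22·36.8 + 2.3·64.2 = 192.556, which is > 170.3
0.43·36.8 + 0.15·64.2 = 25.454, which is < 30.3
0.92·36.8 + 0.8·64.2 = 85.216, which is < 89.9
This sign pattern matches Z-10.

Z-10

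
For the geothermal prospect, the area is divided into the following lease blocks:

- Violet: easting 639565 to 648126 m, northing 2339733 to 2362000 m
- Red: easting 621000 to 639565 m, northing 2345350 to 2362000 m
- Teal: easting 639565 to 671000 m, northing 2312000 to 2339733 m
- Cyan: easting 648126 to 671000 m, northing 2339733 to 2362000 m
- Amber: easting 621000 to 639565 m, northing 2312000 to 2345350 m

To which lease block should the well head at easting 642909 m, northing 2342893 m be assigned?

The point has easting = 642909 and northing = 2342893.
Only Violet satisfies 639565 ≤ easting ≤ 648126 and 2339733 ≤ northing ≤ 2362000.

Violet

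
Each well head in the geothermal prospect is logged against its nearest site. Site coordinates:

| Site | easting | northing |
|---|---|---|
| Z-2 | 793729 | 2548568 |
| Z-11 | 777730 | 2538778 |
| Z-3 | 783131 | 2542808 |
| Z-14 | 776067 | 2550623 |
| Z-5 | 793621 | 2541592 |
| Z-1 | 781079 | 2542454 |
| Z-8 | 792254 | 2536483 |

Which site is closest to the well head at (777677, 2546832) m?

Squared distances to each site:
Z-2: 260680400.000; Z-11: 64869725.000; Z-3: 45938692.000; Z-14: 16963781.000; Z-5: 281668736.000; Z-1: 30740488.000; Z-8: 319590730.000.
Minimum at Z-14.

Z-14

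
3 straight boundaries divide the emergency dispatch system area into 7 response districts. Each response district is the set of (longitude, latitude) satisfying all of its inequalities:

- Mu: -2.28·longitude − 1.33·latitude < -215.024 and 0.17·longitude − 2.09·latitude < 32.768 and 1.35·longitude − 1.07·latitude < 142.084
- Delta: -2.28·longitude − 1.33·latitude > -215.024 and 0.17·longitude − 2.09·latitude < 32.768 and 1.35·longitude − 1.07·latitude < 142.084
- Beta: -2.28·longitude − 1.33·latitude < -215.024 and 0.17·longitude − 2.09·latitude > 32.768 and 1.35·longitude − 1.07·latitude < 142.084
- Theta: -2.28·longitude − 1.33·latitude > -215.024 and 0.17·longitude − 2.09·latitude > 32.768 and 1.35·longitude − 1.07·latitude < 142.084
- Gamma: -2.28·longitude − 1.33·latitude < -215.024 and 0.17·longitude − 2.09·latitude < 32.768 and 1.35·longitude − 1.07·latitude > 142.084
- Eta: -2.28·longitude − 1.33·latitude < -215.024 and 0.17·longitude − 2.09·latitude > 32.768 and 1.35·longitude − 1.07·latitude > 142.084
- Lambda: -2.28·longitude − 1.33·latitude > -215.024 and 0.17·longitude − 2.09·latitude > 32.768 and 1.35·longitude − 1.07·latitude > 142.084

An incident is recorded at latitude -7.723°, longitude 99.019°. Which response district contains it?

Beta

-2.28·99.019 − 1.33·-7.723 = -215.492, which is < -215.024
0.17·99.019 − 2.09·-7.723 = 32.974, which is > 32.768
1.35·99.019 − 1.07·-7.723 = 141.939, which is < 142.084
This sign pattern matches Beta.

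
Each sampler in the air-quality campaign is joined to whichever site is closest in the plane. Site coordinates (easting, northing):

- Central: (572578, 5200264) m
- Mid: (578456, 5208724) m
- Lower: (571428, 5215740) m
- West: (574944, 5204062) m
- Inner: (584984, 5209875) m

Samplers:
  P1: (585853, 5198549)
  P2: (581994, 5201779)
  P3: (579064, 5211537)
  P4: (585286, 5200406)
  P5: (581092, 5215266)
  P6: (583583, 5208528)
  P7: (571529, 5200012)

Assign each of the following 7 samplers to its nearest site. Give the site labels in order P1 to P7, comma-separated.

Inner, West, Mid, Inner, Inner, Inner, Central

P1 → Inner (d²=129033437.00)
P2 → West (d²=54914589.00)
P3 → Mid (d²=8282633.00)
P4 → Inner (d²=89753165.00)
P5 → Inner (d²=44210545.00)
P6 → Inner (d²=3777210.00)
P7 → Central (d²=1163905.00)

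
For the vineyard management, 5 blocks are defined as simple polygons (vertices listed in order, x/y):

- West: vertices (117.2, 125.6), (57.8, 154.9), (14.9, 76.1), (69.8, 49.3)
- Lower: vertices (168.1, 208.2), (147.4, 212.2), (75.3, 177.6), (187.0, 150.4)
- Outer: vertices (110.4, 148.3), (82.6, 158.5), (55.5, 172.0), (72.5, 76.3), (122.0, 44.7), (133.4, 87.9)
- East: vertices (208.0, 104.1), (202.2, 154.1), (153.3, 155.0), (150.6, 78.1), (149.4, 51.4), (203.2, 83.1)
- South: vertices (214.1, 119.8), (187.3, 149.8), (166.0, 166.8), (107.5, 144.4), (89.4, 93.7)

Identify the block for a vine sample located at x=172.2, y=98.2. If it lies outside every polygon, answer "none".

East

Cast a ray rightward from (172.2, 98.2). For each polygon, the edges (by vertex number in listed order) whose endpoints lie on opposite sides of y = 98.2, where each meets that height, and whether that is right or left of the point:
West: 2–3 at x≈26.93 (left), 4–1 at x≈100.18 (left) → 0 crossings.
Lower: no edge straddles that height → 0 crossings.
Outer: 3–4 at x≈68.61 (left), 6–1 at x≈129.48 (left) → 0 crossings.
East: 3–4 at x≈151.31 (left), 6–1 at x≈206.65 (right) → 1 crossing.
South: 4–5 at x≈91.01 (left), 5–1 at x≈110.90 (left) → 0 crossings.
Only East has an odd count, so the point is inside East.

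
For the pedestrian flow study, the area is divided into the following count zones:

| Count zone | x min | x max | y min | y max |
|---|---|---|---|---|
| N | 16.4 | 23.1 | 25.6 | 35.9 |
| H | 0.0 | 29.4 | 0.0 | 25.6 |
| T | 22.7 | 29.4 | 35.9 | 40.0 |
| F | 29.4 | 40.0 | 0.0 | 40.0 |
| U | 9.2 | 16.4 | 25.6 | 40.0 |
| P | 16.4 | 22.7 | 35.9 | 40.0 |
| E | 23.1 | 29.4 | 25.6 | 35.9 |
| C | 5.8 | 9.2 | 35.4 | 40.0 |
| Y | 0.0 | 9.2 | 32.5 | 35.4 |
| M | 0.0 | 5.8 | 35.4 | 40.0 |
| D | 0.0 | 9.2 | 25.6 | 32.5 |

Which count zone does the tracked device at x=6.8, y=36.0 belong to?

The point has x = 6.8 and y = 36.0.
Only C satisfies 5.8 ≤ x ≤ 9.2 and 35.4 ≤ y ≤ 40.0.

C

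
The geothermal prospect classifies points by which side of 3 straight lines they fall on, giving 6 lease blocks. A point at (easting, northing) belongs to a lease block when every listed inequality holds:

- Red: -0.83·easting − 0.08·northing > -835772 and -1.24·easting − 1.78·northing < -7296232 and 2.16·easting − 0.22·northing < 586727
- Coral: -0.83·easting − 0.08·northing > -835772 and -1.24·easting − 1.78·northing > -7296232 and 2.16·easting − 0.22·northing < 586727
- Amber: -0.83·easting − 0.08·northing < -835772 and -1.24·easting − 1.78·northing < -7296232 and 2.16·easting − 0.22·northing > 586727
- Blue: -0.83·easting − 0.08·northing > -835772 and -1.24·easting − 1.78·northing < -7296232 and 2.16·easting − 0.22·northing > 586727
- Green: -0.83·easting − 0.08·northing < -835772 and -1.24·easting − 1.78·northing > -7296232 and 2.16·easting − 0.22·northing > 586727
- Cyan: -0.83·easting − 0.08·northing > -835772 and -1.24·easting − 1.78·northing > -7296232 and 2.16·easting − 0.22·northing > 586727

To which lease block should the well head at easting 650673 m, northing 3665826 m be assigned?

Blue

-0.83·650673 − 0.08·3665826 = -833324.670, which is > -835772
-1.24·650673 − 1.78·3665826 = -7332004.800, which is < -7296232
2.16·650673 − 0.22·3665826 = 598971.960, which is > 586727
This sign pattern matches Blue.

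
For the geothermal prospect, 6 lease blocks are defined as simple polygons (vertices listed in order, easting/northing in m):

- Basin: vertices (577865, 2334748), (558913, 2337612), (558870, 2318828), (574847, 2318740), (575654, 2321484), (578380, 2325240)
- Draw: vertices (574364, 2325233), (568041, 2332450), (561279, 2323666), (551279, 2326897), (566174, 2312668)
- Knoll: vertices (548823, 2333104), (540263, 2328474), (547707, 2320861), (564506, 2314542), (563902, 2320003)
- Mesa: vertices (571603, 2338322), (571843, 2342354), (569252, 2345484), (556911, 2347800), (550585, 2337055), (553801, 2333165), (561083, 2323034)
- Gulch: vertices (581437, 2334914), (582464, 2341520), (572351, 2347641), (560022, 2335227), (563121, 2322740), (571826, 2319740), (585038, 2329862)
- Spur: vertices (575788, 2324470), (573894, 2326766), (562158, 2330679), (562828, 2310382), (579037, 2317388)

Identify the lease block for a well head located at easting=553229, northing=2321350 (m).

Cast a ray rightward from (553229, 2321350). For each polygon, the edges (by vertex number in listed order) whose endpoints lie on opposite sides of northing = 2321350, where each meets that height, and whether that is right or left of the point:
Basin: 2–3 at easting≈558875.8 (right), 4–5 at easting≈575614.6 (right) → 2 crossings.
Draw: 4–5 at easting≈557085.6 (right), 5–1 at easting≈571833.0 (right) → 2 crossings.
Knoll: 2–3 at easting≈547228.9 (left), 5–1 at easting≈562351.6 (right) → 1 crossing.
Mesa: no edge straddles that height → 0 crossings.
Gulch: 5–6 at easting≈567154.3 (right), 6–7 at easting≈573927.5 (right) → 2 crossings.
Spur: 3–4 at easting≈562465.9 (right), 5–1 at easting≈577219.4 (right) → 2 crossings.
Only Knoll has an odd count, so the point is inside Knoll.

Knoll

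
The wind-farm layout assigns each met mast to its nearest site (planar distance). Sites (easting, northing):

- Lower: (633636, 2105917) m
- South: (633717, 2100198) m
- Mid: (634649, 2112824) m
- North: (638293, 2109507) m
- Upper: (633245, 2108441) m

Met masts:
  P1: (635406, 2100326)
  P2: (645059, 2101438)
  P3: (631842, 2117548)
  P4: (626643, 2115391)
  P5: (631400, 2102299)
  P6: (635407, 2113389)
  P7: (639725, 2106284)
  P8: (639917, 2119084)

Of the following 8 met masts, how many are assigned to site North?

2

P1 → South
P2 → North
P3 → Mid
P4 → Mid
P5 → South
P6 → Mid
P7 → North
P8 → Mid
2 of the 8 go to North.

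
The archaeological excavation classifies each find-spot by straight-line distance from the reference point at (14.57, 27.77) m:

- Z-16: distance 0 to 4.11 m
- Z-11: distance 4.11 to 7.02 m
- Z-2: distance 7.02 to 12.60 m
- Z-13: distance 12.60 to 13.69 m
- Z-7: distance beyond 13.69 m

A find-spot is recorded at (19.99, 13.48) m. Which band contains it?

Z-7

Distance = √((19.99−14.57)² + (13.48−27.77)²) = √(29.376 + 204.204) = 15.283 m.
13.69 ≤ 15.283 < ∞ → Z-7.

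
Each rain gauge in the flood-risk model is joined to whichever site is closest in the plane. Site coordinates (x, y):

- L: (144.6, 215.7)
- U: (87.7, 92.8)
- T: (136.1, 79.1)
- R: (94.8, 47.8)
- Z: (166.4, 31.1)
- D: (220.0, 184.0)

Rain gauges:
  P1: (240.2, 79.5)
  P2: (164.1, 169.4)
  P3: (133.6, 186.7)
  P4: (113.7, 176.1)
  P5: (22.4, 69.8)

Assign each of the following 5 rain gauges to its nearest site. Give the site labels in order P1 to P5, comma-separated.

Z, L, L, L, U

P1 → Z (d²=7789.00)
P2 → L (d²=2523.94)
P3 → L (d²=962.00)
P4 → L (d²=2522.97)
P5 → U (d²=4793.09)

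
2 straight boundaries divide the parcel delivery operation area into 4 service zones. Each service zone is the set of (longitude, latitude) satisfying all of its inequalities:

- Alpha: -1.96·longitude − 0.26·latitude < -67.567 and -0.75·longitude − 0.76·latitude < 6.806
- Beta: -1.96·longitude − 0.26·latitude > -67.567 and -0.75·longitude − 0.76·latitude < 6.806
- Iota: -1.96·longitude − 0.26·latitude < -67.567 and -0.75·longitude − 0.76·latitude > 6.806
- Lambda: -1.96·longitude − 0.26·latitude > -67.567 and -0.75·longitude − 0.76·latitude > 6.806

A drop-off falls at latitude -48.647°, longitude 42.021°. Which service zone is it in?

-1.96·42.021 − 0.26·-48.647 = -69.713, which is < -67.567
-0.75·42.021 − 0.76·-48.647 = 5.456, which is < 6.806
This sign pattern matches Alpha.

Alpha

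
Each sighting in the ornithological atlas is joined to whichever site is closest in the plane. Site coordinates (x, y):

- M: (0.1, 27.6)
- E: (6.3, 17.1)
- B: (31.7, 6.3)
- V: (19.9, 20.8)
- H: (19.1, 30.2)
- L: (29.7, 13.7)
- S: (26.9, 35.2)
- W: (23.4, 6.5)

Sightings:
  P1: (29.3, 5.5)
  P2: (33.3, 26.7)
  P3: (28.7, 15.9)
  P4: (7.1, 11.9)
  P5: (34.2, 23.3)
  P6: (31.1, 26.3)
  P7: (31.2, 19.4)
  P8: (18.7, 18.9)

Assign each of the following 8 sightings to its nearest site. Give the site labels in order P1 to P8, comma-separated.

B, S, L, E, L, S, L, V

P1 → B (d²=6.40)
P2 → S (d²=113.21)
P3 → L (d²=5.84)
P4 → E (d²=27.68)
P5 → L (d²=112.41)
P6 → S (d²=96.85)
P7 → L (d²=34.74)
P8 → V (d²=5.05)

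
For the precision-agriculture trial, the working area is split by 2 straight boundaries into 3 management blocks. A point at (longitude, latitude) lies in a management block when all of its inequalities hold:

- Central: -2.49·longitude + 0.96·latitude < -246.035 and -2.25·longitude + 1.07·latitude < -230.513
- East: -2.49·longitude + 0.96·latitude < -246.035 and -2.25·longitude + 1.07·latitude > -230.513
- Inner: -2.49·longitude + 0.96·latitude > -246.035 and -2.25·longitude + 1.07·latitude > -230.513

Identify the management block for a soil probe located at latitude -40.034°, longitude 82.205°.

-2.49·82.205 + 0.96·-40.034 = -243.123, which is > -246.035
-2.25·82.205 + 1.07·-40.034 = -227.798, which is > -230.513
This sign pattern matches Inner.

Inner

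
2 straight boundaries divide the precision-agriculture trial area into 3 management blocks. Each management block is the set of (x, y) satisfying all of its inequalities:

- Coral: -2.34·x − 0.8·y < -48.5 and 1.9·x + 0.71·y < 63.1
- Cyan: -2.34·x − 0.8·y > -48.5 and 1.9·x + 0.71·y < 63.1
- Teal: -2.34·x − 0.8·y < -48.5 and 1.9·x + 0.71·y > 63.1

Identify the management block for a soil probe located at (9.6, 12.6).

-2.34·9.6 − 0.8·12.6 = -32.544, which is > -48.5
1.9·9.6 + 0.71·12.6 = 27.186, which is < 63.1
This sign pattern matches Cyan.

Cyan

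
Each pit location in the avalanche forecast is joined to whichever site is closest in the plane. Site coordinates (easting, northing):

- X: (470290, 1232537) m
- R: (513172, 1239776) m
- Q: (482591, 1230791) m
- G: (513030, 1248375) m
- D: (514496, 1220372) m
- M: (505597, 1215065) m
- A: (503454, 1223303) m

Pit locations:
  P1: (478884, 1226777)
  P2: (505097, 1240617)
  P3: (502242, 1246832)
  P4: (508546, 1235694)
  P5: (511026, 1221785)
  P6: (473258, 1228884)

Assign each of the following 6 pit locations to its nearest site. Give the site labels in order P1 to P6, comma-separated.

P1 → Q (d²=29854045.00)
P2 → R (d²=65912906.00)
P3 → G (d²=118761793.00)
P4 → R (d²=38062600.00)
P5 → D (d²=14037469.00)
P6 → X (d²=22153433.00)

Q, R, G, R, D, X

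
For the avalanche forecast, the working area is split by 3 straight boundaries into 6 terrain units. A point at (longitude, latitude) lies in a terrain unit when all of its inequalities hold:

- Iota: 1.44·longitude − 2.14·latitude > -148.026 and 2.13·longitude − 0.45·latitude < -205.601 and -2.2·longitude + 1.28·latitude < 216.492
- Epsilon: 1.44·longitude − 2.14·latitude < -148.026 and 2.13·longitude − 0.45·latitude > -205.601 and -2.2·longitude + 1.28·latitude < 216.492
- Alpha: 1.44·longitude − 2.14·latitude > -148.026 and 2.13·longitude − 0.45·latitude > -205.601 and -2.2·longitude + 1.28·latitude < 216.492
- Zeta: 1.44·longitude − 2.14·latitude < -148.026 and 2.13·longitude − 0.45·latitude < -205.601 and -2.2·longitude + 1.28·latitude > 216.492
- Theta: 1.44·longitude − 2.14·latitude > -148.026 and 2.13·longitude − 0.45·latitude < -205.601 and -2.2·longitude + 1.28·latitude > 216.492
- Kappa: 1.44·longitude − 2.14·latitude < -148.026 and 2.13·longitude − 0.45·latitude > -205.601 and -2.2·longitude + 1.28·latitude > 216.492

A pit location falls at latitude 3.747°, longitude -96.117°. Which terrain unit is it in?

Iota

1.44·-96.117 − 2.14·3.747 = -146.427, which is > -148.026
2.13·-96.117 − 0.45·3.747 = -206.415, which is < -205.601
-2.2·-96.117 + 1.28·3.747 = 216.254, which is < 216.492
This sign pattern matches Iota.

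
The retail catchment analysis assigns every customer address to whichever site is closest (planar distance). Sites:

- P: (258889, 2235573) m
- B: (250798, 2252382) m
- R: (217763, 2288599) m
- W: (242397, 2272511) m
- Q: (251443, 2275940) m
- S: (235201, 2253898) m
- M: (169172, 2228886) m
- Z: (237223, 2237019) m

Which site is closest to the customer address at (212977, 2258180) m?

Squared distances to each site:
P: 2618988193.000; B: 1464044845.000; R: 948221357.000; W: 1070913961.000; Q: 1795050756.000; S: 512241700.000; M: 2777016461.000; Z: 1035656437.000.
Minimum at S.

S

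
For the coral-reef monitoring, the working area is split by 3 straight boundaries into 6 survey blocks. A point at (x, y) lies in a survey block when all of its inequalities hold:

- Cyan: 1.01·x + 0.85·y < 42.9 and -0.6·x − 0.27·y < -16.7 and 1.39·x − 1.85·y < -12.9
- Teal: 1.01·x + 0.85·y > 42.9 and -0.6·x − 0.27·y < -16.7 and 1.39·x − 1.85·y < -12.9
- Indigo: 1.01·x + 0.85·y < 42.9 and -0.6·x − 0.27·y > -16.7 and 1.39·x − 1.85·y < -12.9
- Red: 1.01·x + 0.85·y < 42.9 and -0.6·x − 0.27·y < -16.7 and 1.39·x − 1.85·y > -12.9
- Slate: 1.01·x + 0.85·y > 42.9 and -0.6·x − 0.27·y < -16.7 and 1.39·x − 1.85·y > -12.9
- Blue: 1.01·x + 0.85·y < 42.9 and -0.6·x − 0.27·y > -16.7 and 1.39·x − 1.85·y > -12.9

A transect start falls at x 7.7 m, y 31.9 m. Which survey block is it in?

1.01·7.7 + 0.85·31.9 = 34.892, which is < 42.9
-0.6·7.7 − 0.27·31.9 = -13.233, which is > -16.7
1.39·7.7 − 1.85·31.9 = -48.312, which is < -12.9
This sign pattern matches Indigo.

Indigo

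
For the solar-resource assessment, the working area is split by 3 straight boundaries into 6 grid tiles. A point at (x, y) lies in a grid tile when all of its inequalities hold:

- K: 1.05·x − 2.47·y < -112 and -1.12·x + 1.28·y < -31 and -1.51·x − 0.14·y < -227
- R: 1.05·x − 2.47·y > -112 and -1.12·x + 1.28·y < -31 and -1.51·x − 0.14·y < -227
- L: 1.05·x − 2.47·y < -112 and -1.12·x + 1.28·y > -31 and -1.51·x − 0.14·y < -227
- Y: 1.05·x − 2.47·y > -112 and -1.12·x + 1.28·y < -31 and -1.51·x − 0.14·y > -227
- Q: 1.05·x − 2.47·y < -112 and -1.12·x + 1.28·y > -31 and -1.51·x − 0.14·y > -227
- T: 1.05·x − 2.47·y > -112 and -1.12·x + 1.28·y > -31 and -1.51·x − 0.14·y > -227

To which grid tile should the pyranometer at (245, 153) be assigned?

K

1.05·245 − 2.47·153 = -120.660, which is < -112
-1.12·245 + 1.28·153 = -78.560, which is < -31
-1.51·245 − 0.14·153 = -391.370, which is < -227
This sign pattern matches K.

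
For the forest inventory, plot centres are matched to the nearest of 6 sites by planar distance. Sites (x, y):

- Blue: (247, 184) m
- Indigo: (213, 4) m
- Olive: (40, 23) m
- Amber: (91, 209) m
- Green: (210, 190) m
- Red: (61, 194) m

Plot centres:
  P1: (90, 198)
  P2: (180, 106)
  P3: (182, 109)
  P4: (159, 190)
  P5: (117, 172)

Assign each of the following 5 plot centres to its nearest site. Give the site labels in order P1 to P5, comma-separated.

Amber, Green, Green, Green, Amber

P1 → Amber (d²=122.00)
P2 → Green (d²=7956.00)
P3 → Green (d²=7345.00)
P4 → Green (d²=2601.00)
P5 → Amber (d²=2045.00)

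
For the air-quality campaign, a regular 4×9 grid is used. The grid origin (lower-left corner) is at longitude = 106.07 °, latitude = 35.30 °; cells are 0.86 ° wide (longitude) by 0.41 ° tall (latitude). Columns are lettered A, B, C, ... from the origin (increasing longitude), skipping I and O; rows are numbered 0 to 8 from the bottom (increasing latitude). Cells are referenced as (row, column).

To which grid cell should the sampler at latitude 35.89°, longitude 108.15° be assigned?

(1, C)

Column index: ⌊(108.15 − 106.07) / 0.86⌋ = ⌊2.419⌋ = 2 → column C
Row offset from origin: ⌊(35.89 − 35.30) / 0.41⌋ = ⌊1.439⌋ = 1 → row 1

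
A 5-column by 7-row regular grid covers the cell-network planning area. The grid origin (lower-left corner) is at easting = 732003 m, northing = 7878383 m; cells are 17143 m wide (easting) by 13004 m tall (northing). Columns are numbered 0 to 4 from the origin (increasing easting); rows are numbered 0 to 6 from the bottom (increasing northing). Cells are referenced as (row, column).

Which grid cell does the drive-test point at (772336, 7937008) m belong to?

(4, 2)

Column index: ⌊(772336 − 732003) / 17143⌋ = ⌊2.353⌋ = 2
Row offset from origin: ⌊(7937008 − 7878383) / 13004⌋ = ⌊4.508⌋ = 4 → row 4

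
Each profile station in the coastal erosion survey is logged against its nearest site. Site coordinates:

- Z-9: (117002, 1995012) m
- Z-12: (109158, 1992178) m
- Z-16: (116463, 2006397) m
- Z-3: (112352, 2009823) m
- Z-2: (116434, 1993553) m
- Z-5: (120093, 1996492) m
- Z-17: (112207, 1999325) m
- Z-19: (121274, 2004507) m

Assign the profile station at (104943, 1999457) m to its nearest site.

Squared distances to each site:
Z-9: 165177506.000; Z-12: 70750066.000; Z-16: 180874000.000; Z-3: 162347237.000; Z-2: 166900297.000; Z-5: 238313725.000; Z-17: 52783120.000; Z-19: 292204061.000.
Minimum at Z-17.

Z-17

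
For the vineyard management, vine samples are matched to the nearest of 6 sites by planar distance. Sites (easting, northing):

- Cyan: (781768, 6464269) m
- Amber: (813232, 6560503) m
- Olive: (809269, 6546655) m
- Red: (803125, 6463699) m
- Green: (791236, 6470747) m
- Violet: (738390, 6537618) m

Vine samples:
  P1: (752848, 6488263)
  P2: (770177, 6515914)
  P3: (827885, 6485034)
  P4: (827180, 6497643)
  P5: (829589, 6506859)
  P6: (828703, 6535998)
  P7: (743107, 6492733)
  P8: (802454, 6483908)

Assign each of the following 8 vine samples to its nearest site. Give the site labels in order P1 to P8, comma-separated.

P1 → Cyan (d²=1412078436.00)
P2 → Violet (d²=1481476985.00)
P3 → Red (d²=1068239825.00)
P4 → Red (d²=1730838161.00)
P5 → Olive (d²=1996624016.00)
P6 → Olive (d²=491252005.00)
P7 → Violet (d²=2036913314.00)
P8 → Green (d²=299055445.00)

Cyan, Violet, Red, Red, Olive, Olive, Violet, Green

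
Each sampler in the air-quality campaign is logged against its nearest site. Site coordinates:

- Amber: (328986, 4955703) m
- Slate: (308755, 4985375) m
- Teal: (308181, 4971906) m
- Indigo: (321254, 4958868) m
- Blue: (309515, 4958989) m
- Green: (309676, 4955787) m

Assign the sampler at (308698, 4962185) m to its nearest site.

Squared distances to each site:
Amber: 453619268.000; Slate: 537779349.000; Teal: 94765130.000; Indigo: 168655625.000; Blue: 10881905.000; Green: 41890888.000.
Minimum at Blue.

Blue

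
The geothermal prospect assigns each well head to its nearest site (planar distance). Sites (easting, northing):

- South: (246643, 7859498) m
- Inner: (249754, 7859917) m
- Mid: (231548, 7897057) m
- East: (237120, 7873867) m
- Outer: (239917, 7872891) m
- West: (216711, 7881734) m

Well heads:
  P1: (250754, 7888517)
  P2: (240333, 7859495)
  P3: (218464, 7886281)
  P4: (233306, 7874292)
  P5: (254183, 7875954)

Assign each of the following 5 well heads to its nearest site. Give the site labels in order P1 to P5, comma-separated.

Outer, South, West, East, Outer

P1 → Outer (d²=361612445.00)
P2 → South (d²=39816109.00)
P3 → West (d²=23748218.00)
P4 → East (d²=14727221.00)
P5 → Outer (d²=212900725.00)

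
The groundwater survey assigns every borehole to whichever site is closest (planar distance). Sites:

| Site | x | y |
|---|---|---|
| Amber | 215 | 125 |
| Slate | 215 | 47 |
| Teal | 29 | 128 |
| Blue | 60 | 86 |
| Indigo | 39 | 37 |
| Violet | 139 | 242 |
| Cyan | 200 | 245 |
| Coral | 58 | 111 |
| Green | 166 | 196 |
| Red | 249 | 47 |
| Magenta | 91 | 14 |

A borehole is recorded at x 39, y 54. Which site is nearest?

Indigo

Squared distances to each site:
Amber: 36017.000; Slate: 31025.000; Teal: 5576.000; Blue: 1465.000; Indigo: 289.000; Violet: 45344.000; Cyan: 62402.000; Coral: 3610.000; Green: 36293.000; Red: 44149.000; Magenta: 4304.000.
Minimum at Indigo.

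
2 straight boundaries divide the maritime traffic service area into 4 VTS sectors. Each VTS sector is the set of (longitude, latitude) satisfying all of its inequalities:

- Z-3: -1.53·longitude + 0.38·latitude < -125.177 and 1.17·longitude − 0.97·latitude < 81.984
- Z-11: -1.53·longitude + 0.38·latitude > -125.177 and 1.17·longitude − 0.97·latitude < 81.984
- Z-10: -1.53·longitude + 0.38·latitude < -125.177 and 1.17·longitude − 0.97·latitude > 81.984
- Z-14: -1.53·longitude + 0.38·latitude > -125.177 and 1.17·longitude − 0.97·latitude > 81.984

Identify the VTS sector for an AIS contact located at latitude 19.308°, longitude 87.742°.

Z-10

-1.53·87.742 + 0.38·19.308 = -126.908, which is < -125.177
1.17·87.742 − 0.97·19.308 = 83.929, which is > 81.984
This sign pattern matches Z-10.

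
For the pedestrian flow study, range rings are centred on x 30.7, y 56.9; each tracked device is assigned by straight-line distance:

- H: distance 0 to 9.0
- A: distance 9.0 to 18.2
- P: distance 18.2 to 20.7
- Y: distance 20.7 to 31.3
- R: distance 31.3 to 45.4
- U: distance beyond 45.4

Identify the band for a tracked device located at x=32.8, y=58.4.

H

Distance = √((32.8−30.7)² + (58.4−56.9)²) = √(4.410 + 2.250) = 2.581.
0 ≤ 2.581 < 9.0 → H.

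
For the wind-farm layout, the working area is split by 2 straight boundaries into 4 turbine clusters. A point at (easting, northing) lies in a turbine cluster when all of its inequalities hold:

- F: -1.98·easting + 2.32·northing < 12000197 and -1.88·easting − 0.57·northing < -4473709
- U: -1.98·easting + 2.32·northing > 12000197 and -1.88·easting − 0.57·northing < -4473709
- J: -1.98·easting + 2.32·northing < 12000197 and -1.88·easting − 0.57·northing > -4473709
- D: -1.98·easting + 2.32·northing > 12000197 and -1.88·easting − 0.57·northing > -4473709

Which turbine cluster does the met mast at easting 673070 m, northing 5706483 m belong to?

-1.98·673070 + 2.32·5706483 = 11906361.960, which is < 12000197
-1.88·673070 − 0.57·5706483 = -4518066.910, which is < -4473709
This sign pattern matches F.

F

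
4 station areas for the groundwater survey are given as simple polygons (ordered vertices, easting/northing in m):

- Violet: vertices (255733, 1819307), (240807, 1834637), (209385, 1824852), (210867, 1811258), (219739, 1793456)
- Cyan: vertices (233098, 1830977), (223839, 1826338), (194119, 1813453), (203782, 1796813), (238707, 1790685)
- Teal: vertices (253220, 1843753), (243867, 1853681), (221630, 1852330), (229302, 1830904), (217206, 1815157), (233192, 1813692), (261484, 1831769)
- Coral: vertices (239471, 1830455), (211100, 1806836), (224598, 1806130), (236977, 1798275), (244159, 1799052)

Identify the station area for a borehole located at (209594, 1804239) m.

Cyan

Cast a ray rightward from (209594, 1804239). For each polygon, the edges (by vertex number in listed order) whose endpoints lie on opposite sides of northing = 1804239, where each meets that height, and whether that is right or left of the point:
Violet: 4–5 at easting≈214365.1 (right), 5–1 at easting≈234752.9 (right) → 2 crossings.
Cyan: 3–4 at easting≈199469.7 (left), 5–1 at easting≈236820.2 (right) → 1 crossing.
Teal: no edge straddles that height → 0 crossings.
Coral: 3–4 at easting≈227578.1 (right), 5–1 at easting≈243384.7 (right) → 2 crossings.
Only Cyan has an odd count, so the point is inside Cyan.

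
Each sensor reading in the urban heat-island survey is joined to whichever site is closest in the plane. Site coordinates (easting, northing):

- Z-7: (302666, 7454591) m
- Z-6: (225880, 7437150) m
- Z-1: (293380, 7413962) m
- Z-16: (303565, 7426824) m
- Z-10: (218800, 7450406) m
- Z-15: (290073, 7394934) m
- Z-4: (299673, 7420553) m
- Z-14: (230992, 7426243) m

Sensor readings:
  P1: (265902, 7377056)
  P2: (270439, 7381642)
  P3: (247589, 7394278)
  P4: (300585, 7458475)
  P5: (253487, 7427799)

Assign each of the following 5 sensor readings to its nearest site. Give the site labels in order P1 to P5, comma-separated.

P1 → Z-15 (d²=903860125.00)
P2 → Z-15 (d²=562171220.00)
P3 → Z-14 (d²=1297221634.00)
P4 → Z-7 (d²=19416017.00)
P5 → Z-14 (d²=508446161.00)

Z-15, Z-15, Z-14, Z-7, Z-14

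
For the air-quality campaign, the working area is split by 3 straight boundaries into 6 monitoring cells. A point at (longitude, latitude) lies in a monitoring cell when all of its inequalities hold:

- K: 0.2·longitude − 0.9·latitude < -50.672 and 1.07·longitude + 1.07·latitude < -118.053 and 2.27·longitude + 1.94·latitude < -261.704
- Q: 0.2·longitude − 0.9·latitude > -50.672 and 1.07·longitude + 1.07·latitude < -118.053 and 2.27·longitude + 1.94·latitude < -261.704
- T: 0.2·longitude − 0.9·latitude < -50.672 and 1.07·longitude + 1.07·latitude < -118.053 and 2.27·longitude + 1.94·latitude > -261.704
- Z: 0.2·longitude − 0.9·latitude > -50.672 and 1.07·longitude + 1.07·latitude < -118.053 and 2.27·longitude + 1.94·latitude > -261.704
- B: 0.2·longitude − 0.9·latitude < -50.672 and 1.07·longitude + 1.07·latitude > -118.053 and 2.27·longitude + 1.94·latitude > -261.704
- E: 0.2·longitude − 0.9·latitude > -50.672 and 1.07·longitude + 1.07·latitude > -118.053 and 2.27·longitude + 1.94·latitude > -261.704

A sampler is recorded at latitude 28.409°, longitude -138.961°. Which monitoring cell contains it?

0.2·-138.961 − 0.9·28.409 = -53.360, which is < -50.672
1.07·-138.961 + 1.07·28.409 = -118.291, which is < -118.053
2.27·-138.961 + 1.94·28.409 = -260.328, which is > -261.704
This sign pattern matches T.

T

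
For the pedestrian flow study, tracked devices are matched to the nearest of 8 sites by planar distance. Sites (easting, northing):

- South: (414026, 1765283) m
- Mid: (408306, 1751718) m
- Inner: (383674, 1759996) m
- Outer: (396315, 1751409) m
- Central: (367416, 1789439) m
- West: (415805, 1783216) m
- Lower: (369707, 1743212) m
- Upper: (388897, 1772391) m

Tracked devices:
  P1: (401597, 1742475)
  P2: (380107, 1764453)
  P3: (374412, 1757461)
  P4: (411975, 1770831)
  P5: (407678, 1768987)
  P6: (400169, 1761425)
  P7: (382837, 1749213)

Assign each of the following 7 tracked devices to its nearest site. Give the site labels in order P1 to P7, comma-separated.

P1 → Outer (d²=107715880.00)
P2 → Inner (d²=32588338.00)
P3 → Inner (d²=92210869.00)
P4 → South (d²=34986905.00)
P5 → South (d²=54016720.00)
P6 → Outer (d²=115173572.00)
P7 → Inner (d²=116973658.00)

Outer, Inner, Inner, South, South, Outer, Inner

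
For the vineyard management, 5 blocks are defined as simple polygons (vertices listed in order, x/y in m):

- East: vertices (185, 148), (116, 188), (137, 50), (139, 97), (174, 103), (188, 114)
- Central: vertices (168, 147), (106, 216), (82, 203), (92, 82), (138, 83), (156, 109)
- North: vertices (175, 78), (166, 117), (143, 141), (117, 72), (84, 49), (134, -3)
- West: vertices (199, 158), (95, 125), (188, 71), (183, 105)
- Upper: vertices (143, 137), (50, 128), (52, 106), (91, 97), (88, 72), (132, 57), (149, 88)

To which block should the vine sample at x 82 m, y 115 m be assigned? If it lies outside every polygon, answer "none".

Upper

Cast a ray rightward from (82, 115). For each polygon, the edges (by vertex number in listed order) whose endpoints lie on opposite sides of y = 115, where each meets that height, and whether that is right or left of the point:
East: 2–3 at x≈127.1 (right), 6–1 at x≈187.9 (right) → 2 crossings.
Central: 3–4 at x≈89.3 (right), 6–1 at x≈157.9 (right) → 2 crossings.
North: 1–2 at x≈166.5 (right), 3–4 at x≈133.2 (right) → 2 crossings.
West: 2–3 at x≈112.2 (right), 4–1 at x≈186.0 (right) → 2 crossings.
Upper: 2–3 at x≈51.2 (left), 7–1 at x≈145.7 (right) → 1 crossing.
Only Upper has an odd count, so the point is inside Upper.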